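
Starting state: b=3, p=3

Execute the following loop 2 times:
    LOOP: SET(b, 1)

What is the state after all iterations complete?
b=1, p=3

Iteration trace:
Start: b=3, p=3
After iteration 1: b=1, p=3
After iteration 2: b=1, p=3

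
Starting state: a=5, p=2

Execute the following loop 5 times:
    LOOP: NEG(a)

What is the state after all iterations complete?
a=-5, p=2

Iteration trace:
Start: a=5, p=2
After iteration 1: a=-5, p=2
After iteration 2: a=5, p=2
After iteration 3: a=-5, p=2
After iteration 4: a=5, p=2
After iteration 5: a=-5, p=2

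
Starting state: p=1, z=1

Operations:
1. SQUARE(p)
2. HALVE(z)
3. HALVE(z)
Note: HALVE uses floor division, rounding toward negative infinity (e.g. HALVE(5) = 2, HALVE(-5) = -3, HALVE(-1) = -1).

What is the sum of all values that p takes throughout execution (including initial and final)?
4

Values of p at each step:
Initial: p = 1
After step 1: p = 1
After step 2: p = 1
After step 3: p = 1
Sum = 1 + 1 + 1 + 1 = 4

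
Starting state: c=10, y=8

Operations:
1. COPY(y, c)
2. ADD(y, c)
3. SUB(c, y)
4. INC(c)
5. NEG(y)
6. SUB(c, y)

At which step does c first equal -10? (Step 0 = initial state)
Step 3

Tracing c:
Initial: c = 10
After step 1: c = 10
After step 2: c = 10
After step 3: c = -10 ← first occurrence
After step 4: c = -9
After step 5: c = -9
After step 6: c = 11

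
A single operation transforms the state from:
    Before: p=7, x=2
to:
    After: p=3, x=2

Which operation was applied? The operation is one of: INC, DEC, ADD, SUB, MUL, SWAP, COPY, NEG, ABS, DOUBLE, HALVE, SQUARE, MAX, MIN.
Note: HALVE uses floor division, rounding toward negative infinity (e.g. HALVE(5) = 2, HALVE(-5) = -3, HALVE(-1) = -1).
HALVE(p)

Analyzing the change:
Before: p=7, x=2
After: p=3, x=2
Variable p changed from 7 to 3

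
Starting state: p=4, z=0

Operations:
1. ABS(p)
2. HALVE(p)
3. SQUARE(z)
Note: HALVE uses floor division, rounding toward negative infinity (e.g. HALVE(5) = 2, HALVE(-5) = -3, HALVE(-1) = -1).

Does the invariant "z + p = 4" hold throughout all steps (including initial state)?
No, violated after step 2

The invariant is violated after step 2.

State at each step:
Initial: p=4, z=0
After step 1: p=4, z=0
After step 2: p=2, z=0
After step 3: p=2, z=0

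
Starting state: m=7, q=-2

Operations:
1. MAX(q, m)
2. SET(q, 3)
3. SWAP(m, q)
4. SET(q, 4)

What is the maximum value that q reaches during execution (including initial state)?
7

Values of q at each step:
Initial: q = -2
After step 1: q = 7 ← maximum
After step 2: q = 3
After step 3: q = 7
After step 4: q = 4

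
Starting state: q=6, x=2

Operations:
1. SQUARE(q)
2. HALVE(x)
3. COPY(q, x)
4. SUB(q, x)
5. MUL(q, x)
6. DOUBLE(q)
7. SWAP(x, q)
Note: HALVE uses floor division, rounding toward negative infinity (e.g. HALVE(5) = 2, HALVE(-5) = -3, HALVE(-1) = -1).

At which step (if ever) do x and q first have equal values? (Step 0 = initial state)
Step 3

x and q first become equal after step 3.

Comparing values at each step:
Initial: x=2, q=6
After step 1: x=2, q=36
After step 2: x=1, q=36
After step 3: x=1, q=1 ← equal!
After step 4: x=1, q=0
After step 5: x=1, q=0
After step 6: x=1, q=0
After step 7: x=0, q=1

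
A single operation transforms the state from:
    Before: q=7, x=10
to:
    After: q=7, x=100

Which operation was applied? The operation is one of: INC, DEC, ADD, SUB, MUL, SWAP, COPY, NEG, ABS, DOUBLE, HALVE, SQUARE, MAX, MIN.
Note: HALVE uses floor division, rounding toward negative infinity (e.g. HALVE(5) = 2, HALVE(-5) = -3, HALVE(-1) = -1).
SQUARE(x)

Analyzing the change:
Before: q=7, x=10
After: q=7, x=100
Variable x changed from 10 to 100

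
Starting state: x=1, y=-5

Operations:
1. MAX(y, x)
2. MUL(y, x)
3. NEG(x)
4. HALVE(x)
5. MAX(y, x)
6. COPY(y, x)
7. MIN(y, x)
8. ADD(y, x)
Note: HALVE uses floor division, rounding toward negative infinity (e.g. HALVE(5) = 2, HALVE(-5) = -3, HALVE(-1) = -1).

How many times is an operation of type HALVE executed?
1

Counting HALVE operations:
Step 4: HALVE(x) ← HALVE
Total: 1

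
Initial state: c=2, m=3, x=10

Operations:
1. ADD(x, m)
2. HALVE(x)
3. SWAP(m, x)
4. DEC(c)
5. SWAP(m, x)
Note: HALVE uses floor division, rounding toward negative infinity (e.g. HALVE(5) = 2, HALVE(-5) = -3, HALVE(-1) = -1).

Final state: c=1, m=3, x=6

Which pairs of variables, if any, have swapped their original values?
None

Comparing initial and final values:
c: 2 → 1
x: 10 → 6
m: 3 → 3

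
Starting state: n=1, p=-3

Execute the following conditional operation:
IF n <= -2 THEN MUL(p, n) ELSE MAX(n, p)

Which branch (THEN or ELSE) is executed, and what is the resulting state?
Branch: ELSE, Final state: n=1, p=-3

Evaluating condition: n <= -2
n = 1
Condition is False, so ELSE branch executes
After MAX(n, p): n=1, p=-3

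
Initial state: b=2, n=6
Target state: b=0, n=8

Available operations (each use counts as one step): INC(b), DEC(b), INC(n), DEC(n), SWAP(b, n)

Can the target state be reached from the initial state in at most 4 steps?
Yes

Path (4 steps): DEC(b) → DEC(b) → INC(n) → INC(n)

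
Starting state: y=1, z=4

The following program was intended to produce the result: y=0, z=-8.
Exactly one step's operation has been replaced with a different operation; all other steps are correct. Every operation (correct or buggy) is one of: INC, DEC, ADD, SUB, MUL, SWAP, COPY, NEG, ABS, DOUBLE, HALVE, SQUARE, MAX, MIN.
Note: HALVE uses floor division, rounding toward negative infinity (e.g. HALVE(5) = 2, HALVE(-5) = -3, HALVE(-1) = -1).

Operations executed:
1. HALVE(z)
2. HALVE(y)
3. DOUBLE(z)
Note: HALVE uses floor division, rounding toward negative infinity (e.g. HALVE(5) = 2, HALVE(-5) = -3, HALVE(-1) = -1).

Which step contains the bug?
Step 1

Trace with buggy code:
Initial: y=1, z=4
After step 1: y=1, z=2
After step 2: y=0, z=2
After step 3: y=0, z=4
Actual final y=0, z=4 ≠ expected y=0, z=-8.
Step 1 is the only position where a single-operation replacement can produce the expected result.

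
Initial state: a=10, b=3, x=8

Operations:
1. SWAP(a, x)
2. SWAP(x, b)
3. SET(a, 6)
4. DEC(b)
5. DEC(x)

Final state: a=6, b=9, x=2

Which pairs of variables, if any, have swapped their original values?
None

Comparing initial and final values:
x: 8 → 2
a: 10 → 6
b: 3 → 9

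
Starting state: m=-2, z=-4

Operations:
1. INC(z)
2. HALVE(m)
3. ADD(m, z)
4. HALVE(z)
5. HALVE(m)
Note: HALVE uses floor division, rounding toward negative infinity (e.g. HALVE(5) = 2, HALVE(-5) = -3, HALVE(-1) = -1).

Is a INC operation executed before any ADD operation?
Yes

First INC: step 1
First ADD: step 3
Since 1 < 3, INC comes first.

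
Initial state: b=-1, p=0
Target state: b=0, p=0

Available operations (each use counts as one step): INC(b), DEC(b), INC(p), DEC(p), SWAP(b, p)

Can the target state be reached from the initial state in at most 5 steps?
Yes

Path (1 step): INC(b)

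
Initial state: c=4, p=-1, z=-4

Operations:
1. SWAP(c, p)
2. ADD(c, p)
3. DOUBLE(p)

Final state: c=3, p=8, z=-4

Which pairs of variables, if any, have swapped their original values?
None

Comparing initial and final values:
c: 4 → 3
p: -1 → 8
z: -4 → -4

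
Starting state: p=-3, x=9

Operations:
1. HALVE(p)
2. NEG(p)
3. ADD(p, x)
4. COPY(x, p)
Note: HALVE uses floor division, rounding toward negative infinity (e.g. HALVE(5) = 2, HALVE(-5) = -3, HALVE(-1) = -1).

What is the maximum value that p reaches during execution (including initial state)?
11

Values of p at each step:
Initial: p = -3
After step 1: p = -2
After step 2: p = 2
After step 3: p = 11 ← maximum
After step 4: p = 11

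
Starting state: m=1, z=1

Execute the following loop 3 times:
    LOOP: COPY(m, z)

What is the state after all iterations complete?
m=1, z=1

Iteration trace:
Start: m=1, z=1
After iteration 1: m=1, z=1
After iteration 2: m=1, z=1
After iteration 3: m=1, z=1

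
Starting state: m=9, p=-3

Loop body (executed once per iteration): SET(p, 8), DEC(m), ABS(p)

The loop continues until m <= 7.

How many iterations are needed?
2

Tracing iterations:
Initial: m=9, p=-3
After iteration 1: m=8, p=8
After iteration 2: m=7, p=8
m <= 7 now holds, so the loop exits after 2 iterations.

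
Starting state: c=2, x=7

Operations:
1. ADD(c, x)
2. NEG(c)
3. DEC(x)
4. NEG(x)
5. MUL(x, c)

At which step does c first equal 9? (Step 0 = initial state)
Step 1

Tracing c:
Initial: c = 2
After step 1: c = 9 ← first occurrence
After step 2: c = -9
After step 3: c = -9
After step 4: c = -9
After step 5: c = -9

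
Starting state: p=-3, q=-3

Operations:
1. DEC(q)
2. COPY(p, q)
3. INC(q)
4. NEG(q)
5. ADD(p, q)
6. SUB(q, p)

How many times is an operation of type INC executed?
1

Counting INC operations:
Step 3: INC(q) ← INC
Total: 1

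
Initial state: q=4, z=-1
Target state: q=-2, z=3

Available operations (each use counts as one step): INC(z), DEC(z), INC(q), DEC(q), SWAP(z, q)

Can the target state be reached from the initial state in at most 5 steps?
Yes

Path (3 steps): DEC(z) → DEC(q) → SWAP(z, q)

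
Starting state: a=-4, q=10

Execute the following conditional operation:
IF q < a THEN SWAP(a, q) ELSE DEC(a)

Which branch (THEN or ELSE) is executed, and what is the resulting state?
Branch: ELSE, Final state: a=-5, q=10

Evaluating condition: q < a
q = 10, a = -4
Condition is False, so ELSE branch executes
After DEC(a): a=-5, q=10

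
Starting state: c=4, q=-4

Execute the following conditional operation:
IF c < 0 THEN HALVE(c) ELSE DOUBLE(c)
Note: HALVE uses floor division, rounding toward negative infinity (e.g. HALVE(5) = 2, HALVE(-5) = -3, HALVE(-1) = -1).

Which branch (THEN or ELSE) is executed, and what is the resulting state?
Branch: ELSE, Final state: c=8, q=-4

Evaluating condition: c < 0
c = 4
Condition is False, so ELSE branch executes
After DOUBLE(c): c=8, q=-4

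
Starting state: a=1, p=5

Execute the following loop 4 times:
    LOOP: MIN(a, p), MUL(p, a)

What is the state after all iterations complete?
a=1, p=5

Iteration trace:
Start: a=1, p=5
After iteration 1: a=1, p=5
After iteration 2: a=1, p=5
After iteration 3: a=1, p=5
After iteration 4: a=1, p=5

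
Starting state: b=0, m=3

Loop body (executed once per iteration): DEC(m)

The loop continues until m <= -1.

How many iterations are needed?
4

Tracing iterations:
Initial: b=0, m=3
After iteration 1: b=0, m=2
After iteration 2: b=0, m=1
After iteration 3: b=0, m=0
After iteration 4: b=0, m=-1
m <= -1 now holds, so the loop exits after 4 iterations.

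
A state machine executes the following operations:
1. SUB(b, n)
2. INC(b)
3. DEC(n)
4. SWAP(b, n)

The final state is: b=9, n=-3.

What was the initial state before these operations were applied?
b=6, n=10

Working backwards:
Final state: b=9, n=-3
Before step 4 (SWAP(b, n)): b=-3, n=9
Before step 3 (DEC(n)): b=-3, n=10
Before step 2 (INC(b)): b=-4, n=10
Before step 1 (SUB(b, n)): b=6, n=10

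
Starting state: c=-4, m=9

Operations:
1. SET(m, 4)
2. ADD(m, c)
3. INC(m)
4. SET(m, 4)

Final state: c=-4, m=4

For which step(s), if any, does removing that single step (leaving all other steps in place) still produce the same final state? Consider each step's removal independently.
Step(s) 1, 2, 3

Testing removal of each single step:
Without step 1: final = c=-4, m=4 (same)
Without step 2: final = c=-4, m=4 (same)
Without step 3: final = c=-4, m=4 (same)
Without step 4: final = c=-4, m=1 (different)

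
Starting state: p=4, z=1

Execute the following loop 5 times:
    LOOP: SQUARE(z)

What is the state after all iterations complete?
p=4, z=1

Iteration trace:
Start: p=4, z=1
After iteration 1: p=4, z=1
After iteration 2: p=4, z=1
After iteration 3: p=4, z=1
After iteration 4: p=4, z=1
After iteration 5: p=4, z=1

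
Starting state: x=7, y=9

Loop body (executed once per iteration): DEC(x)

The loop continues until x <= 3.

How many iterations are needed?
4

Tracing iterations:
Initial: x=7, y=9
After iteration 1: x=6, y=9
After iteration 2: x=5, y=9
After iteration 3: x=4, y=9
After iteration 4: x=3, y=9
x <= 3 now holds, so the loop exits after 4 iterations.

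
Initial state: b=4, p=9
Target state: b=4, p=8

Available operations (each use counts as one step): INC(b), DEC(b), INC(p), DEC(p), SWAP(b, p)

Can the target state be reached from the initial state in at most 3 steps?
Yes

Path (1 step): DEC(p)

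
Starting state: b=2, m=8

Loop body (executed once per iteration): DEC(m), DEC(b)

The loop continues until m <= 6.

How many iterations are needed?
2

Tracing iterations:
Initial: b=2, m=8
After iteration 1: b=1, m=7
After iteration 2: b=0, m=6
m <= 6 now holds, so the loop exits after 2 iterations.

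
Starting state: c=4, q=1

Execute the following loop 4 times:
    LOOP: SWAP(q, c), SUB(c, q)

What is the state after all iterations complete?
c=17, q=-10

Iteration trace:
Start: c=4, q=1
After iteration 1: c=-3, q=4
After iteration 2: c=7, q=-3
After iteration 3: c=-10, q=7
After iteration 4: c=17, q=-10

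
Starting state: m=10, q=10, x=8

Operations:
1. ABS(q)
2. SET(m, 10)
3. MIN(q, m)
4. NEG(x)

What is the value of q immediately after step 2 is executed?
q = 10

Tracing q through execution:
Initial: q = 10
After step 1 (ABS(q)): q = 10
After step 2 (SET(m, 10)): q = 10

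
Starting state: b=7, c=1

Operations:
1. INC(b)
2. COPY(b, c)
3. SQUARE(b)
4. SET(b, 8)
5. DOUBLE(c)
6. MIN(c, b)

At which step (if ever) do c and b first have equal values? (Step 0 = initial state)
Step 2

c and b first become equal after step 2.

Comparing values at each step:
Initial: c=1, b=7
After step 1: c=1, b=8
After step 2: c=1, b=1 ← equal!
After step 3: c=1, b=1 ← equal!
After step 4: c=1, b=8
After step 5: c=2, b=8
After step 6: c=2, b=8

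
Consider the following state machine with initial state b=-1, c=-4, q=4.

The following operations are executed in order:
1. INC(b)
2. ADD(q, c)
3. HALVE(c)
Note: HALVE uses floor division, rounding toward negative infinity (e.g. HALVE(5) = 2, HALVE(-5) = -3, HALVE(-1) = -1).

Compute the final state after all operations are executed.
{b: 0, c: -2, q: 0}

Step-by-step execution:
Initial: b=-1, c=-4, q=4
After step 1 (INC(b)): b=0, c=-4, q=4
After step 2 (ADD(q, c)): b=0, c=-4, q=0
After step 3 (HALVE(c)): b=0, c=-2, q=0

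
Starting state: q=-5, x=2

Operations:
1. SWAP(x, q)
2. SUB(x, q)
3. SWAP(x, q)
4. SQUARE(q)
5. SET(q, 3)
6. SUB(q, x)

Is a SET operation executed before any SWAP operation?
No

First SET: step 5
First SWAP: step 1
Since 5 > 1, SWAP comes first.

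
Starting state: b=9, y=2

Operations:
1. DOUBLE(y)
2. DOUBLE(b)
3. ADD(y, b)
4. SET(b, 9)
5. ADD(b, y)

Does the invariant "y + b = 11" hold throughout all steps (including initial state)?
No, violated after step 1

The invariant is violated after step 1.

State at each step:
Initial: b=9, y=2
After step 1: b=9, y=4
After step 2: b=18, y=4
After step 3: b=18, y=22
After step 4: b=9, y=22
After step 5: b=31, y=22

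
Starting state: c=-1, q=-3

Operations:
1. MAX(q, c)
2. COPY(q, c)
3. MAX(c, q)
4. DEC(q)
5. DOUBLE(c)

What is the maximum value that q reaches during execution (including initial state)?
-1

Values of q at each step:
Initial: q = -3
After step 1: q = -1 ← maximum
After step 2: q = -1
After step 3: q = -1
After step 4: q = -2
After step 5: q = -2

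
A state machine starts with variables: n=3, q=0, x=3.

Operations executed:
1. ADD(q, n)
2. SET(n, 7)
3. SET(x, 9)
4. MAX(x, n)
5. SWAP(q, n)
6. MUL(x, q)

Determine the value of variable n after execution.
n = 3

Tracing execution:
Step 1: ADD(q, n) → n = 3
Step 2: SET(n, 7) → n = 7
Step 3: SET(x, 9) → n = 7
Step 4: MAX(x, n) → n = 7
Step 5: SWAP(q, n) → n = 3
Step 6: MUL(x, q) → n = 3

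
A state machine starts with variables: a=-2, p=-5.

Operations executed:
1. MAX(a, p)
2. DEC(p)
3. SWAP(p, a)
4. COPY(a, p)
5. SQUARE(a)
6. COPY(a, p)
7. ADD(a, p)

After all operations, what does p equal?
p = -2

Tracing execution:
Step 1: MAX(a, p) → p = -5
Step 2: DEC(p) → p = -6
Step 3: SWAP(p, a) → p = -2
Step 4: COPY(a, p) → p = -2
Step 5: SQUARE(a) → p = -2
Step 6: COPY(a, p) → p = -2
Step 7: ADD(a, p) → p = -2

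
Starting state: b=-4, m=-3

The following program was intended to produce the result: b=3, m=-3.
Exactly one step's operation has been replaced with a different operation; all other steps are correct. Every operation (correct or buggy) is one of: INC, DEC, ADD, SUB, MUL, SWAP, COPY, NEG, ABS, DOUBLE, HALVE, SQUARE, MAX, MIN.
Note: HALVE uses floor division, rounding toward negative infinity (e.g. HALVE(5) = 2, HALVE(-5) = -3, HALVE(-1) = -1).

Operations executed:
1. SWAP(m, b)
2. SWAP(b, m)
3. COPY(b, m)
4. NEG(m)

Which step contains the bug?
Step 4

Trace with buggy code:
Initial: b=-4, m=-3
After step 1: b=-3, m=-4
After step 2: b=-4, m=-3
After step 3: b=-3, m=-3
After step 4: b=-3, m=3
Actual final b=-3, m=3 ≠ expected b=3, m=-3.
Step 4 is the only position where a single-operation replacement can produce the expected result.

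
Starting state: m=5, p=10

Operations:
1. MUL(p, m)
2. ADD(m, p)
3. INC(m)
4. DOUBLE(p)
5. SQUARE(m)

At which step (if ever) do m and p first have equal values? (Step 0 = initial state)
Never

m and p never become equal during execution.

Comparing values at each step:
Initial: m=5, p=10
After step 1: m=5, p=50
After step 2: m=55, p=50
After step 3: m=56, p=50
After step 4: m=56, p=100
After step 5: m=3136, p=100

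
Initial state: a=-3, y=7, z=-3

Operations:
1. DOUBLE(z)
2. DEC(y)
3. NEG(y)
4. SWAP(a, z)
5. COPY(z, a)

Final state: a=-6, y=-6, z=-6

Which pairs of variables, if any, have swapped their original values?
None

Comparing initial and final values:
a: -3 → -6
y: 7 → -6
z: -3 → -6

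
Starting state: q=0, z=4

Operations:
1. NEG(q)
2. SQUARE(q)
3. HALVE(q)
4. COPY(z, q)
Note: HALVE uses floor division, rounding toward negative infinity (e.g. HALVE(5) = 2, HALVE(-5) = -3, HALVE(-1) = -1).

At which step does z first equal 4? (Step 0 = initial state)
Step 0

Tracing z:
Initial: z = 4 ← first occurrence
After step 1: z = 4
After step 2: z = 4
After step 3: z = 4
After step 4: z = 0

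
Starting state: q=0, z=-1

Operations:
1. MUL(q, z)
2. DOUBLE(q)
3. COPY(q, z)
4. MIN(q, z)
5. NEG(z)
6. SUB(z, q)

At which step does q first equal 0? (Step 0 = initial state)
Step 0

Tracing q:
Initial: q = 0 ← first occurrence
After step 1: q = 0
After step 2: q = 0
After step 3: q = -1
After step 4: q = -1
After step 5: q = -1
After step 6: q = -1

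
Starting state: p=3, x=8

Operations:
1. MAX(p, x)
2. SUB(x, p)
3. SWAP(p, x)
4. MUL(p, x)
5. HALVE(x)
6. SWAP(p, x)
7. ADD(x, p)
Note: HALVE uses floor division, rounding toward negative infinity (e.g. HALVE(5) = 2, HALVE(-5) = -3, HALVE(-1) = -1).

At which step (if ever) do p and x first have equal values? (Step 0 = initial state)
Step 1

p and x first become equal after step 1.

Comparing values at each step:
Initial: p=3, x=8
After step 1: p=8, x=8 ← equal!
After step 2: p=8, x=0
After step 3: p=0, x=8
After step 4: p=0, x=8
After step 5: p=0, x=4
After step 6: p=4, x=0
After step 7: p=4, x=4 ← equal!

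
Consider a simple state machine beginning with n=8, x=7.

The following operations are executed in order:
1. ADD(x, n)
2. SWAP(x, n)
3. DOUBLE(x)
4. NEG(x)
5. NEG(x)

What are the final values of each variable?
{n: 15, x: 16}

Step-by-step execution:
Initial: n=8, x=7
After step 1 (ADD(x, n)): n=8, x=15
After step 2 (SWAP(x, n)): n=15, x=8
After step 3 (DOUBLE(x)): n=15, x=16
After step 4 (NEG(x)): n=15, x=-16
After step 5 (NEG(x)): n=15, x=16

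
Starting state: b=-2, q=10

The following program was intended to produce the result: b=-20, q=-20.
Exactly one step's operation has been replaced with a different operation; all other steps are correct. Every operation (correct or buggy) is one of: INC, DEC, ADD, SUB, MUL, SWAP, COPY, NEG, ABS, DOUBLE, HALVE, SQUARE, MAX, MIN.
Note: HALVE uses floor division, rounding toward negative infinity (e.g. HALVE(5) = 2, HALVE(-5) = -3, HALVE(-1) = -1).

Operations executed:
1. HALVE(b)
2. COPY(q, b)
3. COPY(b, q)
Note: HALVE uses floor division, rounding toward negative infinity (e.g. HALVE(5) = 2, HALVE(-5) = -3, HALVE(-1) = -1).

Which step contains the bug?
Step 1

Trace with buggy code:
Initial: b=-2, q=10
After step 1: b=-1, q=10
After step 2: b=-1, q=-1
After step 3: b=-1, q=-1
Actual final b=-1, q=-1 ≠ expected b=-20, q=-20.
Step 1 is the only position where a single-operation replacement can produce the expected result.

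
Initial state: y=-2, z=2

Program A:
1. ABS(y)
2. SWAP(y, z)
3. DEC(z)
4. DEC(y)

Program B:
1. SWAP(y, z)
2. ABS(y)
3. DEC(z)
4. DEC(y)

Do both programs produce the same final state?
No

Program A final state: y=1, z=1
Program B final state: y=1, z=-3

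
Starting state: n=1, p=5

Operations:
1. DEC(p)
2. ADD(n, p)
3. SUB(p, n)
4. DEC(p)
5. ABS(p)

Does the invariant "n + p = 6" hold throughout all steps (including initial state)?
No, violated after step 1

The invariant is violated after step 1.

State at each step:
Initial: n=1, p=5
After step 1: n=1, p=4
After step 2: n=5, p=4
After step 3: n=5, p=-1
After step 4: n=5, p=-2
After step 5: n=5, p=2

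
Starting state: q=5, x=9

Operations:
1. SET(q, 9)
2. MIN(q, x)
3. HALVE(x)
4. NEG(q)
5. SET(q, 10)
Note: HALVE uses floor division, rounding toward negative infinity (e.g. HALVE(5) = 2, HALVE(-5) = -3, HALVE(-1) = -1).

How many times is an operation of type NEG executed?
1

Counting NEG operations:
Step 4: NEG(q) ← NEG
Total: 1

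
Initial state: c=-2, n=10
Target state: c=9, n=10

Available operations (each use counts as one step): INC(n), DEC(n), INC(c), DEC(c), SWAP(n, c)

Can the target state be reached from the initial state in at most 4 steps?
No

The target state cannot be reached within 4 steps.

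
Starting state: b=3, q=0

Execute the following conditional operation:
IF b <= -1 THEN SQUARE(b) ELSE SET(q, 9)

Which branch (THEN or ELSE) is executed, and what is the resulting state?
Branch: ELSE, Final state: b=3, q=9

Evaluating condition: b <= -1
b = 3
Condition is False, so ELSE branch executes
After SET(q, 9): b=3, q=9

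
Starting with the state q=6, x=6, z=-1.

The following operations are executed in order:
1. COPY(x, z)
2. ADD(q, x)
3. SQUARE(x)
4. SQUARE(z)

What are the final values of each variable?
{q: 5, x: 1, z: 1}

Step-by-step execution:
Initial: q=6, x=6, z=-1
After step 1 (COPY(x, z)): q=6, x=-1, z=-1
After step 2 (ADD(q, x)): q=5, x=-1, z=-1
After step 3 (SQUARE(x)): q=5, x=1, z=-1
After step 4 (SQUARE(z)): q=5, x=1, z=1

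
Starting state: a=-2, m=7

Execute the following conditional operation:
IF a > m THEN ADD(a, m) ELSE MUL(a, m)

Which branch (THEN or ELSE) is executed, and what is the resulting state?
Branch: ELSE, Final state: a=-14, m=7

Evaluating condition: a > m
a = -2, m = 7
Condition is False, so ELSE branch executes
After MUL(a, m): a=-14, m=7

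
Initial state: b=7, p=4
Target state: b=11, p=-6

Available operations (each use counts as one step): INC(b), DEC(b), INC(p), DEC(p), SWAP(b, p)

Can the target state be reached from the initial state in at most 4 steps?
No

The target state cannot be reached within 4 steps.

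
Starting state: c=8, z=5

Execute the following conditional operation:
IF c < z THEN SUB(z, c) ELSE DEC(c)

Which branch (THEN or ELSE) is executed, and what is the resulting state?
Branch: ELSE, Final state: c=7, z=5

Evaluating condition: c < z
c = 8, z = 5
Condition is False, so ELSE branch executes
After DEC(c): c=7, z=5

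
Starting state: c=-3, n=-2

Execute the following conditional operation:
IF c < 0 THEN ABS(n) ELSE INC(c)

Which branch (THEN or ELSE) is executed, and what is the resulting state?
Branch: THEN, Final state: c=-3, n=2

Evaluating condition: c < 0
c = -3
Condition is True, so THEN branch executes
After ABS(n): c=-3, n=2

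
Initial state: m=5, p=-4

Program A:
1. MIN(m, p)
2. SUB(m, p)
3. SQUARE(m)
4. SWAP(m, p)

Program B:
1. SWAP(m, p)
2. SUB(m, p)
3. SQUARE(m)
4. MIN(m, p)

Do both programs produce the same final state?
No

Program A final state: m=-4, p=0
Program B final state: m=5, p=5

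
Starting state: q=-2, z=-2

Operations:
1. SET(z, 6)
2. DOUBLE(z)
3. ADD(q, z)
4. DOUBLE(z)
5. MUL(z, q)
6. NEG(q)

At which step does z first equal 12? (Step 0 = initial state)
Step 2

Tracing z:
Initial: z = -2
After step 1: z = 6
After step 2: z = 12 ← first occurrence
After step 3: z = 12
After step 4: z = 24
After step 5: z = 240
After step 6: z = 240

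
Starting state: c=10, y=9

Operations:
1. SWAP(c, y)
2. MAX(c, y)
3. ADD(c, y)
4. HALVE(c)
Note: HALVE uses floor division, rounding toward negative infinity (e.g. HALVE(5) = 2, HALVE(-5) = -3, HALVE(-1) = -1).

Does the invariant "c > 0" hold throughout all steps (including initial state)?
Yes

The invariant holds at every step.

State at each step:
Initial: c=10, y=9
After step 1: c=9, y=10
After step 2: c=10, y=10
After step 3: c=20, y=10
After step 4: c=10, y=10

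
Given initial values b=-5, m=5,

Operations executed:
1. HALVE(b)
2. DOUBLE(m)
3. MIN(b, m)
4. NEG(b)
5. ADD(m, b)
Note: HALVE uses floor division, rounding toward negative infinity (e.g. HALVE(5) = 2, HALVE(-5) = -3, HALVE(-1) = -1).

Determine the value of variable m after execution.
m = 13

Tracing execution:
Step 1: HALVE(b) → m = 5
Step 2: DOUBLE(m) → m = 10
Step 3: MIN(b, m) → m = 10
Step 4: NEG(b) → m = 10
Step 5: ADD(m, b) → m = 13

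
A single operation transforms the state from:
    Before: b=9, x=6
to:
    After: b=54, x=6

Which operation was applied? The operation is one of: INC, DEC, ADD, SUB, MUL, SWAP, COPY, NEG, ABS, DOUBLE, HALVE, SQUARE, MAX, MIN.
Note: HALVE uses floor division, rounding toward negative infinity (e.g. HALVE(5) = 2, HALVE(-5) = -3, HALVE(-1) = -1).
MUL(b, x)

Analyzing the change:
Before: b=9, x=6
After: b=54, x=6
Variable b changed from 9 to 54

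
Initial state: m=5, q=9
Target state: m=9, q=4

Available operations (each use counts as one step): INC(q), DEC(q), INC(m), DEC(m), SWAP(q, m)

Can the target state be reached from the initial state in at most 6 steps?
Yes

Path (2 steps): DEC(m) → SWAP(q, m)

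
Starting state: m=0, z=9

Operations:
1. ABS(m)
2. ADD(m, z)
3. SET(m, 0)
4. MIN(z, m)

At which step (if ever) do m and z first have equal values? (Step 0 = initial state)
Step 2

m and z first become equal after step 2.

Comparing values at each step:
Initial: m=0, z=9
After step 1: m=0, z=9
After step 2: m=9, z=9 ← equal!
After step 3: m=0, z=9
After step 4: m=0, z=0 ← equal!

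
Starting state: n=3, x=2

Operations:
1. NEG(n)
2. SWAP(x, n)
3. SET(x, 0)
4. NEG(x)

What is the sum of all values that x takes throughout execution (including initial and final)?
1

Values of x at each step:
Initial: x = 2
After step 1: x = 2
After step 2: x = -3
After step 3: x = 0
After step 4: x = 0
Sum = 2 + 2 + -3 + 0 + 0 = 1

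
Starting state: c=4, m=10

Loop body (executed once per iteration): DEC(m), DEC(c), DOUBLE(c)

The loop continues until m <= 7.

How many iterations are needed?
3

Tracing iterations:
Initial: c=4, m=10
After iteration 1: c=6, m=9
After iteration 2: c=10, m=8
After iteration 3: c=18, m=7
m <= 7 now holds, so the loop exits after 3 iterations.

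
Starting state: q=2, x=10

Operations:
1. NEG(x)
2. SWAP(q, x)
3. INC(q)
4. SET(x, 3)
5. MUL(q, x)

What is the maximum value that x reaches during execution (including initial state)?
10

Values of x at each step:
Initial: x = 10 ← maximum
After step 1: x = -10
After step 2: x = 2
After step 3: x = 2
After step 4: x = 3
After step 5: x = 3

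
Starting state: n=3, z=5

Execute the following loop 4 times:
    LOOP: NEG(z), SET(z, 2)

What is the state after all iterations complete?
n=3, z=2

Iteration trace:
Start: n=3, z=5
After iteration 1: n=3, z=2
After iteration 2: n=3, z=2
After iteration 3: n=3, z=2
After iteration 4: n=3, z=2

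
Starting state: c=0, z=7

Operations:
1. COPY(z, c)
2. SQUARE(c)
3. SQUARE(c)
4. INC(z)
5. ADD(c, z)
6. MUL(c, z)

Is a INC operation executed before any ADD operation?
Yes

First INC: step 4
First ADD: step 5
Since 4 < 5, INC comes first.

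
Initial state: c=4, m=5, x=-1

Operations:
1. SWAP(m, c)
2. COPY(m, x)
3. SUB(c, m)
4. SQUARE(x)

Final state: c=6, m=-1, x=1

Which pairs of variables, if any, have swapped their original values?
None

Comparing initial and final values:
x: -1 → 1
c: 4 → 6
m: 5 → -1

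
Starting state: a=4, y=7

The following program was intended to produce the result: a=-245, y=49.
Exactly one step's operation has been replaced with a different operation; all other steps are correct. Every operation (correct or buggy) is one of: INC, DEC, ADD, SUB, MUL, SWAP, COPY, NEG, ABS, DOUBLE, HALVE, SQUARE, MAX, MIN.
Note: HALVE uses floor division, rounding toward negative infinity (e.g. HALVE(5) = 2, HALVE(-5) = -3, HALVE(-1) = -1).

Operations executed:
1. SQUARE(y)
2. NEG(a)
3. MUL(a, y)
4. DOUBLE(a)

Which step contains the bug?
Step 4

Trace with buggy code:
Initial: a=4, y=7
After step 1: a=4, y=49
After step 2: a=-4, y=49
After step 3: a=-196, y=49
After step 4: a=-392, y=49
Actual final a=-392, y=49 ≠ expected a=-245, y=49.
Step 4 is the only position where a single-operation replacement can produce the expected result.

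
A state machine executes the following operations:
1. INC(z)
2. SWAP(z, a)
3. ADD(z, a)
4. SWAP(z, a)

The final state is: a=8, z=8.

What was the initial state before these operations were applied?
a=0, z=7

Working backwards:
Final state: a=8, z=8
Before step 4 (SWAP(z, a)): a=8, z=8
Before step 3 (ADD(z, a)): a=8, z=0
Before step 2 (SWAP(z, a)): a=0, z=8
Before step 1 (INC(z)): a=0, z=7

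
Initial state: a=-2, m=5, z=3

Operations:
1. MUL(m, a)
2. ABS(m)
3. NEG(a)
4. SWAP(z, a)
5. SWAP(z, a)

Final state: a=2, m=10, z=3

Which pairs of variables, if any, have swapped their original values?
None

Comparing initial and final values:
z: 3 → 3
m: 5 → 10
a: -2 → 2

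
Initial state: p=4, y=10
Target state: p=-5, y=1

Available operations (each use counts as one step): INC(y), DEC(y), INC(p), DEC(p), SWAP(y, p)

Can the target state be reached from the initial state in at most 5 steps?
No

The target state cannot be reached within 5 steps.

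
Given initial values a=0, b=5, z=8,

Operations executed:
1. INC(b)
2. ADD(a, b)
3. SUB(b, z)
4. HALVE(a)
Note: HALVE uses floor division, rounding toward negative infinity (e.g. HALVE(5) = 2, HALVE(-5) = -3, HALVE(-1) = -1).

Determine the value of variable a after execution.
a = 3

Tracing execution:
Step 1: INC(b) → a = 0
Step 2: ADD(a, b) → a = 6
Step 3: SUB(b, z) → a = 6
Step 4: HALVE(a) → a = 3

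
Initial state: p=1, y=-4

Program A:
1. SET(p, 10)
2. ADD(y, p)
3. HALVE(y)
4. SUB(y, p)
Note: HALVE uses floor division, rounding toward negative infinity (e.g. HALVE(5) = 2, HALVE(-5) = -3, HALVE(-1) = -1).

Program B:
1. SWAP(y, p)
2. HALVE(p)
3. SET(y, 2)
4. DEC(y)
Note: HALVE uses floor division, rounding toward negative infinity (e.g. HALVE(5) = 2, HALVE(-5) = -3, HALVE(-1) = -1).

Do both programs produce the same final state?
No

Program A final state: p=10, y=-7
Program B final state: p=-2, y=1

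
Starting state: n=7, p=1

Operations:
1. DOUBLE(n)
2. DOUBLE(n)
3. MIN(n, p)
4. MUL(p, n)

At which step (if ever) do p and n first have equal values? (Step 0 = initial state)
Step 3

p and n first become equal after step 3.

Comparing values at each step:
Initial: p=1, n=7
After step 1: p=1, n=14
After step 2: p=1, n=28
After step 3: p=1, n=1 ← equal!
After step 4: p=1, n=1 ← equal!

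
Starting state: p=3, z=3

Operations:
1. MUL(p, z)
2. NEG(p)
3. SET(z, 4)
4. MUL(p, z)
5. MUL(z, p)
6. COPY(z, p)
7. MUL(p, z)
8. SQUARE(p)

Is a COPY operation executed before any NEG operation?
No

First COPY: step 6
First NEG: step 2
Since 6 > 2, NEG comes first.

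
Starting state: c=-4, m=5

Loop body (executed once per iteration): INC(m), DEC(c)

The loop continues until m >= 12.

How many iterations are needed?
7

Tracing iterations:
Initial: c=-4, m=5
After iteration 1: c=-5, m=6
After iteration 2: c=-6, m=7
After iteration 3: c=-7, m=8
After iteration 4: c=-8, m=9
After iteration 5: c=-9, m=10
After iteration 6: c=-10, m=11
After iteration 7: c=-11, m=12
m >= 12 now holds, so the loop exits after 7 iterations.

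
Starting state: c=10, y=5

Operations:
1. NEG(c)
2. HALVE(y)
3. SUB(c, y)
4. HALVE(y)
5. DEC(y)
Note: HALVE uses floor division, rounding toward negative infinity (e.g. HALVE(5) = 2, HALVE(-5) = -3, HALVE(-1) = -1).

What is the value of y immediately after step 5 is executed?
y = 0

Tracing y through execution:
Initial: y = 5
After step 1 (NEG(c)): y = 5
After step 2 (HALVE(y)): y = 2
After step 3 (SUB(c, y)): y = 2
After step 4 (HALVE(y)): y = 1
After step 5 (DEC(y)): y = 0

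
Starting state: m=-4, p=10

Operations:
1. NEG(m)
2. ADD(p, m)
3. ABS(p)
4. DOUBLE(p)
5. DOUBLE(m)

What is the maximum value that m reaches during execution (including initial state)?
8

Values of m at each step:
Initial: m = -4
After step 1: m = 4
After step 2: m = 4
After step 3: m = 4
After step 4: m = 4
After step 5: m = 8 ← maximum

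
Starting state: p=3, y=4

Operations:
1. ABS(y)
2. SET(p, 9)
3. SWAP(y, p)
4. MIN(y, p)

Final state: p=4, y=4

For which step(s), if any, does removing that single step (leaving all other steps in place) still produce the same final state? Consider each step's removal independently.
Step(s) 1

Testing removal of each single step:
Without step 1: final = p=4, y=4 (same)
Without step 2: final = p=4, y=3 (different)
Without step 3: final = p=9, y=4 (different)
Without step 4: final = p=4, y=9 (different)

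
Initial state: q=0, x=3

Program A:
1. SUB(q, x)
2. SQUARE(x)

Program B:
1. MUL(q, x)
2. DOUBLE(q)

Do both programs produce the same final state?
No

Program A final state: q=-3, x=9
Program B final state: q=0, x=3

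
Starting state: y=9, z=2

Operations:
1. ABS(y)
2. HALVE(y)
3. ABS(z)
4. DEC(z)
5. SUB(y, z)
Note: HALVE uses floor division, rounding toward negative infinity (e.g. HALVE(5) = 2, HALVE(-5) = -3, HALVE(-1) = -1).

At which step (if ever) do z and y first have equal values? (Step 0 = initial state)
Never

z and y never become equal during execution.

Comparing values at each step:
Initial: z=2, y=9
After step 1: z=2, y=9
After step 2: z=2, y=4
After step 3: z=2, y=4
After step 4: z=1, y=4
After step 5: z=1, y=3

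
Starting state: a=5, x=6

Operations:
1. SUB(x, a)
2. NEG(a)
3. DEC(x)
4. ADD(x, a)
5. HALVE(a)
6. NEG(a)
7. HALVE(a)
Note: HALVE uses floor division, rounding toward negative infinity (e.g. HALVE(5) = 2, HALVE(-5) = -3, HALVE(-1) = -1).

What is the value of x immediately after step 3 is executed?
x = 0

Tracing x through execution:
Initial: x = 6
After step 1 (SUB(x, a)): x = 1
After step 2 (NEG(a)): x = 1
After step 3 (DEC(x)): x = 0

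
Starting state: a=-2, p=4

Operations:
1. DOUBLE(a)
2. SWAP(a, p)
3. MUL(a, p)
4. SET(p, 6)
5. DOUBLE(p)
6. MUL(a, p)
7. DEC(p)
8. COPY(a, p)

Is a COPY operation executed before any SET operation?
No

First COPY: step 8
First SET: step 4
Since 8 > 4, SET comes first.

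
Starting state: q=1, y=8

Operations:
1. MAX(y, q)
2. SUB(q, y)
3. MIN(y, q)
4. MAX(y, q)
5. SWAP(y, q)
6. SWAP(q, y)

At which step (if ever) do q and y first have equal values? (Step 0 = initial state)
Step 3

q and y first become equal after step 3.

Comparing values at each step:
Initial: q=1, y=8
After step 1: q=1, y=8
After step 2: q=-7, y=8
After step 3: q=-7, y=-7 ← equal!
After step 4: q=-7, y=-7 ← equal!
After step 5: q=-7, y=-7 ← equal!
After step 6: q=-7, y=-7 ← equal!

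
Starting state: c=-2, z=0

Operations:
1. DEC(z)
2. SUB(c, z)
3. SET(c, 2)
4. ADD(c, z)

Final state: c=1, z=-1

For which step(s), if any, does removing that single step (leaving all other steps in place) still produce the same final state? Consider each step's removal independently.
Step(s) 2

Testing removal of each single step:
Without step 1: final = c=2, z=0 (different)
Without step 2: final = c=1, z=-1 (same)
Without step 3: final = c=-2, z=-1 (different)
Without step 4: final = c=2, z=-1 (different)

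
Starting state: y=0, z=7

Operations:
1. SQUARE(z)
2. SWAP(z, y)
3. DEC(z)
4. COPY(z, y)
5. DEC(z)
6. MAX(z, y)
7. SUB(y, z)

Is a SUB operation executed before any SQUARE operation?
No

First SUB: step 7
First SQUARE: step 1
Since 7 > 1, SQUARE comes first.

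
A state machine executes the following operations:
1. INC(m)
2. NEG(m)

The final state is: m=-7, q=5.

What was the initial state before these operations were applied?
m=6, q=5

Working backwards:
Final state: m=-7, q=5
Before step 2 (NEG(m)): m=7, q=5
Before step 1 (INC(m)): m=6, q=5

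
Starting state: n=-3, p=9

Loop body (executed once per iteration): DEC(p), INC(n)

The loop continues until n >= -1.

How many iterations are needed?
2

Tracing iterations:
Initial: n=-3, p=9
After iteration 1: n=-2, p=8
After iteration 2: n=-1, p=7
n >= -1 now holds, so the loop exits after 2 iterations.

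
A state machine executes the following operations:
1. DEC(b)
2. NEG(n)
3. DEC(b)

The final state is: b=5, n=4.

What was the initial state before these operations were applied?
b=7, n=-4

Working backwards:
Final state: b=5, n=4
Before step 3 (DEC(b)): b=6, n=4
Before step 2 (NEG(n)): b=6, n=-4
Before step 1 (DEC(b)): b=7, n=-4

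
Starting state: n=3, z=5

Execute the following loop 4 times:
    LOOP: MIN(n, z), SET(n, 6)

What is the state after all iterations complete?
n=6, z=5

Iteration trace:
Start: n=3, z=5
After iteration 1: n=6, z=5
After iteration 2: n=6, z=5
After iteration 3: n=6, z=5
After iteration 4: n=6, z=5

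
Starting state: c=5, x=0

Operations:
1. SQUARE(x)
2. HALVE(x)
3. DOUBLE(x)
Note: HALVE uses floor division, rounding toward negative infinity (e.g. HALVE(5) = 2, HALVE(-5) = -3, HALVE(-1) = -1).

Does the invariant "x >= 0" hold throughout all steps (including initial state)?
Yes

The invariant holds at every step.

State at each step:
Initial: c=5, x=0
After step 1: c=5, x=0
After step 2: c=5, x=0
After step 3: c=5, x=0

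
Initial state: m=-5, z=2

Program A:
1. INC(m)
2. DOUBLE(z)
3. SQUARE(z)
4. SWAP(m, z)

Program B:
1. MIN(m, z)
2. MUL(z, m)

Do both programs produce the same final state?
No

Program A final state: m=16, z=-4
Program B final state: m=-5, z=-10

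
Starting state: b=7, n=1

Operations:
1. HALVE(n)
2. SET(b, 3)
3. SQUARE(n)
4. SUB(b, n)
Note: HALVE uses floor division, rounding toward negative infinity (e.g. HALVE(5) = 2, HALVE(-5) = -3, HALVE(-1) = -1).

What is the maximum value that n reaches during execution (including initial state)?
1

Values of n at each step:
Initial: n = 1 ← maximum
After step 1: n = 0
After step 2: n = 0
After step 3: n = 0
After step 4: n = 0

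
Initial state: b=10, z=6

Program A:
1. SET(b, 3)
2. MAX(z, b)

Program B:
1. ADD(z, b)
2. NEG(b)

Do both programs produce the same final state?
No

Program A final state: b=3, z=6
Program B final state: b=-10, z=16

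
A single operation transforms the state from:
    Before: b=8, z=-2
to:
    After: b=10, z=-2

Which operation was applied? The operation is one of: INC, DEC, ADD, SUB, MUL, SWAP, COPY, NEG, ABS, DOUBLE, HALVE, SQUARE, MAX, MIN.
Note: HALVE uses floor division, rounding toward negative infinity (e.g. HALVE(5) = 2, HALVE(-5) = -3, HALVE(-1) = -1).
SUB(b, z)

Analyzing the change:
Before: b=8, z=-2
After: b=10, z=-2
Variable b changed from 8 to 10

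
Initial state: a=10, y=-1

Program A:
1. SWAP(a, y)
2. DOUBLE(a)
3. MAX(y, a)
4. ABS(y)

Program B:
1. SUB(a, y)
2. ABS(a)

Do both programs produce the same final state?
No

Program A final state: a=-2, y=10
Program B final state: a=11, y=-1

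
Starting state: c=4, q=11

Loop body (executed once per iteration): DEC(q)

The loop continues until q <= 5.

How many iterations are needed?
6

Tracing iterations:
Initial: c=4, q=11
After iteration 1: c=4, q=10
After iteration 2: c=4, q=9
After iteration 3: c=4, q=8
After iteration 4: c=4, q=7
After iteration 5: c=4, q=6
After iteration 6: c=4, q=5
q <= 5 now holds, so the loop exits after 6 iterations.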